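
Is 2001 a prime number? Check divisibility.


2001 / 3 = 667 (exact division)
2001 is NOT prime.

No, 2001 is not prime


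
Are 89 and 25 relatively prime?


Euclidean algorithm:
89 = 3 * 25 + 14
25 = 1 * 14 + 11
14 = 1 * 11 + 3
11 = 3 * 3 + 2
3 = 1 * 2 + 1
2 = 2 * 1 + 0
GCD(89, 25) = 1

Yes, coprime (GCD = 1)


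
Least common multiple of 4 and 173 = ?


GCD(4, 173) = 1
LCM = 4*173/1 = 692/1 = 692

LCM = 692


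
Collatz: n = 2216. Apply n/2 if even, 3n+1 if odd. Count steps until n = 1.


2216 → 1108 → 554 → 277 → 832 → 416 → 208 → 104 → 52 → 26 → 13 → 40 → 20 → 10 → 5 → 16 → 8 → 4 → 2 → 1
Total steps = 19

19 steps


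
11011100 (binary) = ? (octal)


11011100 (base 2) = 220 (decimal)
220 (decimal) = 334 (base 8)


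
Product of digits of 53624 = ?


5 × 3 × 6 × 2 × 4 = 720


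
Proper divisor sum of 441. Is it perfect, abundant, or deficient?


Proper divisors: 1, 3, 7, 9, 21, 49, 63, 147
Sum = 1 + 3 + 7 + 9 + 21 + 49 + 63 + 147 = 300
300 < 441 → deficient

s(441) = 300 (deficient)


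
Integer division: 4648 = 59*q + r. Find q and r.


4648 = 59 * 78 + 46
Check: 4602 + 46 = 4648

q = 78, r = 46


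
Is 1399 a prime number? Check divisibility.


Check divisors up to sqrt(1399) = 37.4032
No divisors found.
1399 is prime.

Yes, 1399 is prime


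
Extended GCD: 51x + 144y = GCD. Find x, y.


Tabular extended Euclidean (each row: r = 51*s + 144*t):
r=51, s=1, t=0
r=144, s=0, t=1
q=0: r=51, s=1, t=0   [51*(1) + 144*(0) = 51]
q=2: r=42, s=-2, t=1   [51*(-2) + 144*(1) = 42]
q=1: r=9, s=3, t=-1   [51*(3) + 144*(-1) = 9]
q=4: r=6, s=-14, t=5   [51*(-14) + 144*(5) = 6]
q=1: r=3, s=17, t=-6   [51*(17) + 144*(-6) = 3]
q=2: r=0, s=-48, t=17   [51*(-48) + 144*(17) = 0]
GCD = 3; from the row with r=3: x=17, y=-6
Check: 51*(17) + 144*(-6) = 867 - 864 = 3

GCD = 3, x = 17, y = -6


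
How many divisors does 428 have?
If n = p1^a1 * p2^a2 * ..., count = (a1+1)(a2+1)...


428 = 2^2 × 107^1
d(428) = (2+1) × (1+1) = 6

6 divisors


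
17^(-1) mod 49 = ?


Use the extended Euclidean algorithm on (49, 17); each row r = 49*s + 17*t:
r=49, s=1, t=0
r=17, s=0, t=1
q=2: r=15, s=1, t=-2   [49*(1) + 17*(-2) = 15]
q=1: r=2, s=-1, t=3   [49*(-1) + 17*(3) = 2]
q=7: r=1, s=8, t=-23   [49*(8) + 17*(-23) = 1]
q=2: r=0, s=-17, t=49   [49*(-17) + 17*(49) = 0]
GCD = 1 with t = -23, so 17*(-23) ≡ 1 (mod 49)
Inverse = -23 mod 49 = 26
Check: 17 * 26 = 442 ≡ 1 (mod 49)

17^(-1) ≡ 26 (mod 49)


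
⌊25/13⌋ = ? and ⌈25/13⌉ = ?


25/13 = 1.9231
floor = 1
ceil = 2

floor = 1, ceil = 2


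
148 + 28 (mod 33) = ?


148 + 28 = 176
176 mod 33 = 11


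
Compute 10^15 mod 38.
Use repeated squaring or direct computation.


10^1 mod 38 = 10
10^2 mod 38 = 24
10^3 mod 38 = 12
10^4 mod 38 = 6
10^5 mod 38 = 22
10^6 mod 38 = 30
10^7 mod 38 = 34
10^8 mod 38 = 36
10^9 mod 38 = 18
10^10 mod 38 = 28
10^11 mod 38 = 14
10^12 mod 38 = 26
10^13 mod 38 = 32
10^14 mod 38 = 16
10^15 mod 38 = 8


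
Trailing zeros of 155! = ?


floor(155/5) = 31
floor(155/25) = 6
floor(155/125) = 1
Total = 38

38 trailing zeros


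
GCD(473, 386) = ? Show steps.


473 = 1 * 386 + 87
386 = 4 * 87 + 38
87 = 2 * 38 + 11
38 = 3 * 11 + 5
11 = 2 * 5 + 1
5 = 5 * 1 + 0
GCD = 1


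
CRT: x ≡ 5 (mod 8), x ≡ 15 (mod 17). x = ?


M = 8*17 = 136
M1 = M/8 = 17, M2 = M/17 = 8
M1^(-1) mod 8 = 1, M2^(-1) mod 17 = 15
x = 5*17*1 + 15*8*15 = 1885
1885 mod 136 = 117
Check: 117 mod 8 = 5 ✓, 117 mod 17 = 15 ✓

x ≡ 117 (mod 136)


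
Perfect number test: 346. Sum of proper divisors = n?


Proper divisors of 346: 1, 2, 173
Sum = 1 + 2 + 173 = 176

No, 346 is not perfect (176 ≠ 346)


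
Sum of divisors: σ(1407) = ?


Divisors of 1407: 1, 3, 7, 21, 67, 201, 469, 1407
Sum = 1 + 3 + 7 + 21 + 67 + 201 + 469 + 1407 = 2176

σ(1407) = 2176


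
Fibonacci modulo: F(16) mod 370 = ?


F(k) mod 370 for k=1..16:
1, 1, 2, 3, 5, 8, 13, 21, 34, 55, 89, 144, 233, 7, 240, 247
F(16) mod 370 = 247


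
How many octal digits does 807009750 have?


807009750 in base 8 = 6006376726
Number of digits = 10

10 digits (base 8)


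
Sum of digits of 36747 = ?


3 + 6 + 7 + 4 + 7 = 27


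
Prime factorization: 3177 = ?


3177 / 3 = 1059
1059 / 3 = 353
353 / 353 = 1
3177 = 3^2 × 353


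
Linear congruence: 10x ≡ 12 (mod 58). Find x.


GCD(10, 58) = 2 divides 12
Divide: 5x ≡ 6 (mod 29)
x ≡ 7 (mod 29)


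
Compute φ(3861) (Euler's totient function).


3861 = 3^3 × 11 × 13
Prime factors: 3, 11, 13
φ(3861) = 3861 × (1-1/3) × (1-1/11) × (1-1/13)
= 3861 × 2/3 × 10/11 × 12/13 = 2160

φ(3861) = 2160


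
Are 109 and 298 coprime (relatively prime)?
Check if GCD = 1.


Euclidean algorithm:
298 = 2 * 109 + 80
109 = 1 * 80 + 29
80 = 2 * 29 + 22
29 = 1 * 22 + 7
22 = 3 * 7 + 1
7 = 7 * 1 + 0
GCD(109, 298) = 1

Yes, coprime (GCD = 1)


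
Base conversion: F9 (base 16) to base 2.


F9 (base 16) = 249 (decimal)
249 (decimal) = 11111001 (base 2)


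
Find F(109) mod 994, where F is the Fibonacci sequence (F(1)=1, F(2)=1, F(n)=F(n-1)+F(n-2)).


F(k) mod 994 for k=1..109:
1, 1, 2, 3, 5, 8, 13, 21, 34, 55, 89, 144, 233, 377, 610, 987, 603, 596, 205, 801, 12, 813, 825, 644, 475, 125, 600, 725, 331, 62, 393, 455, 848, 309, 163, 472, 635, 113, 748, 861, 615, 482, 103, 585, 688, 279, 967, 252, 225, 477, 702, 185, 887, 78, 965, 49, 20, 69, 89, 158, 247, 405, 652, 63, 715, 778, 499, 283, 782, 71, 853, 924, 783, 713, 502, 221, 723, 944, 673, 623, 302, 925, 233, 164, 397, 561, 958, 525, 489, 20, 509, 529, 44, 573, 617, 196, 813, 15, 828, 843, 677, 526, 209, 735, 944, 685, 635, 326, 961
F(109) mod 994 = 961


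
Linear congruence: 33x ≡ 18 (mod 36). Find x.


GCD(33, 36) = 3 divides 18
Divide: 11x ≡ 6 (mod 12)
x ≡ 6 (mod 12)


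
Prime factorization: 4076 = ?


4076 / 2 = 2038
2038 / 2 = 1019
1019 / 1019 = 1
4076 = 2^2 × 1019


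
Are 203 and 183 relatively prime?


Euclidean algorithm:
203 = 1 * 183 + 20
183 = 9 * 20 + 3
20 = 6 * 3 + 2
3 = 1 * 2 + 1
2 = 2 * 1 + 0
GCD(203, 183) = 1

Yes, coprime (GCD = 1)


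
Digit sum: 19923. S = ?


1 + 9 + 9 + 2 + 3 = 24


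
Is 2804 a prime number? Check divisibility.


2804 / 2 = 1402 (exact division)
2804 is NOT prime.

No, 2804 is not prime


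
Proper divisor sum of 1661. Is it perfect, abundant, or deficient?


Proper divisors: 1, 11, 151
Sum = 1 + 11 + 151 = 163
163 < 1661 → deficient

s(1661) = 163 (deficient)


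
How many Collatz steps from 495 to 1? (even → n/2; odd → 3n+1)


495 → 1486 → 743 → 2230 → 1115 → 3346 → 1673 → 5020 → 2510 → 1255 → 3766 → 1883 → 5650 → 2825 → 8476 → 4238 → 2119 → 6358 → 3179 → 9538 → 4769 → 14308 → 7154 → 3577 → 10732 → 5366 → 2683 → 8050 → 4025 → 12076 → 6038 → 3019 → 9058 → 4529 → 13588 → 6794 → 3397 → 10192 → 5096 → 2548 → 1274 → 637 → 1912 → 956 → 478 → 239 → 718 → 359 → 1078 → 539 → 1618 → 809 → 2428 → 1214 → 607 → 1822 → 911 → 2734 → 1367 → 4102 → 2051 → 6154 → 3077 → 9232 → 4616 → 2308 → 1154 → 577 → 1732 → 866 → 433 → 1300 → 650 → 325 → 976 → 488 → 244 → 122 → 61 → 184 → 92 → 46 → 23 → 70 → 35 → 106 → 53 → 160 → 80 → 40 → 20 → 10 → 5 → 16 → 8 → 4 → 2 → 1
Total steps = 97

97 steps


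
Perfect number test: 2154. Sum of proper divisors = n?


Proper divisors of 2154: 1, 2, 3, 6, 359, 718, 1077
Sum = 1 + 2 + 3 + 6 + 359 + 718 + 1077 = 2166

No, 2154 is not perfect (2166 ≠ 2154)


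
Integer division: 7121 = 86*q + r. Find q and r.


7121 = 86 * 82 + 69
Check: 7052 + 69 = 7121

q = 82, r = 69


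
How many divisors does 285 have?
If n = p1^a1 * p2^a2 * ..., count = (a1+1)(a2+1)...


285 = 3^1 × 5^1 × 19^1
d(285) = (1+1) × (1+1) × (1+1) = 8

8 divisors


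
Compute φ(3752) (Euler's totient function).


3752 = 2^3 × 7 × 67
Prime factors: 2, 7, 67
φ(3752) = 3752 × (1-1/2) × (1-1/7) × (1-1/67)
= 3752 × 1/2 × 6/7 × 66/67 = 1584

φ(3752) = 1584


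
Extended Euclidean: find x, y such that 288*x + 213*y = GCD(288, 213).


Tabular extended Euclidean (each row: r = 288*s + 213*t):
r=288, s=1, t=0
r=213, s=0, t=1
q=1: r=75, s=1, t=-1   [288*(1) + 213*(-1) = 75]
q=2: r=63, s=-2, t=3   [288*(-2) + 213*(3) = 63]
q=1: r=12, s=3, t=-4   [288*(3) + 213*(-4) = 12]
q=5: r=3, s=-17, t=23   [288*(-17) + 213*(23) = 3]
q=4: r=0, s=71, t=-96   [288*(71) + 213*(-96) = 0]
GCD = 3; from the row with r=3: x=-17, y=23
Check: 288*(-17) + 213*(23) = -4896 + 4899 = 3

GCD = 3, x = -17, y = 23


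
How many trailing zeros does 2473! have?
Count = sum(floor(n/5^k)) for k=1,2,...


floor(2473/5) = 494
floor(2473/25) = 98
floor(2473/125) = 19
floor(2473/625) = 3
Total = 614

614 trailing zeros


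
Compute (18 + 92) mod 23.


18 + 92 = 110
110 mod 23 = 18


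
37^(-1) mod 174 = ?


Use the extended Euclidean algorithm on (174, 37); each row r = 174*s + 37*t:
r=174, s=1, t=0
r=37, s=0, t=1
q=4: r=26, s=1, t=-4   [174*(1) + 37*(-4) = 26]
q=1: r=11, s=-1, t=5   [174*(-1) + 37*(5) = 11]
q=2: r=4, s=3, t=-14   [174*(3) + 37*(-14) = 4]
q=2: r=3, s=-7, t=33   [174*(-7) + 37*(33) = 3]
q=1: r=1, s=10, t=-47   [174*(10) + 37*(-47) = 1]
q=3: r=0, s=-37, t=174   [174*(-37) + 37*(174) = 0]
GCD = 1 with t = -47, so 37*(-47) ≡ 1 (mod 174)
Inverse = -47 mod 174 = 127
Check: 37 * 127 = 4699 ≡ 1 (mod 174)

37^(-1) ≡ 127 (mod 174)


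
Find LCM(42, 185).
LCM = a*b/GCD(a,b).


GCD(42, 185) = 1
LCM = 42*185/1 = 7770/1 = 7770

LCM = 7770


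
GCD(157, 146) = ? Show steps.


157 = 1 * 146 + 11
146 = 13 * 11 + 3
11 = 3 * 3 + 2
3 = 1 * 2 + 1
2 = 2 * 1 + 0
GCD = 1


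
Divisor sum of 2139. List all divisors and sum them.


Divisors of 2139: 1, 3, 23, 31, 69, 93, 713, 2139
Sum = 1 + 3 + 23 + 31 + 69 + 93 + 713 + 2139 = 3072

σ(2139) = 3072


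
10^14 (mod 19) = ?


10^1 mod 19 = 10
10^2 mod 19 = 5
10^3 mod 19 = 12
10^4 mod 19 = 6
10^5 mod 19 = 3
10^6 mod 19 = 11
10^7 mod 19 = 15
10^8 mod 19 = 17
10^9 mod 19 = 18
10^10 mod 19 = 9
10^11 mod 19 = 14
10^12 mod 19 = 7
10^13 mod 19 = 13
10^14 mod 19 = 16


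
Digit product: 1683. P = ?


1 × 6 × 8 × 3 = 144


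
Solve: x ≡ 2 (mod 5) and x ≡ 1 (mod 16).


M = 5*16 = 80
M1 = M/5 = 16, M2 = M/16 = 5
M1^(-1) mod 5 = 1, M2^(-1) mod 16 = 13
x = 2*16*1 + 1*5*13 = 97
97 mod 80 = 17
Check: 17 mod 5 = 2 ✓, 17 mod 16 = 1 ✓

x ≡ 17 (mod 80)


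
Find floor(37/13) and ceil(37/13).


37/13 = 2.8462
floor = 2
ceil = 3

floor = 2, ceil = 3


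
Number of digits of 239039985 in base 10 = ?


239039985 has 9 digits in base 10
floor(log10(239039985)) + 1 = floor(8.3785) + 1 = 9

9 digits (base 10)


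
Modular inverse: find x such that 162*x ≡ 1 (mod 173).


Use the extended Euclidean algorithm on (173, 162); each row r = 173*s + 162*t:
r=173, s=1, t=0
r=162, s=0, t=1
q=1: r=11, s=1, t=-1   [173*(1) + 162*(-1) = 11]
q=14: r=8, s=-14, t=15   [173*(-14) + 162*(15) = 8]
q=1: r=3, s=15, t=-16   [173*(15) + 162*(-16) = 3]
q=2: r=2, s=-44, t=47   [173*(-44) + 162*(47) = 2]
q=1: r=1, s=59, t=-63   [173*(59) + 162*(-63) = 1]
q=2: r=0, s=-162, t=173   [173*(-162) + 162*(173) = 0]
GCD = 1 with t = -63, so 162*(-63) ≡ 1 (mod 173)
Inverse = -63 mod 173 = 110
Check: 162 * 110 = 17820 ≡ 1 (mod 173)

162^(-1) ≡ 110 (mod 173)


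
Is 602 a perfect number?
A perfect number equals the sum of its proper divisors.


Proper divisors of 602: 1, 2, 7, 14, 43, 86, 301
Sum = 1 + 2 + 7 + 14 + 43 + 86 + 301 = 454

No, 602 is not perfect (454 ≠ 602)


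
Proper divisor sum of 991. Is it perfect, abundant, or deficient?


Proper divisors: 1
Sum = 1 = 1
1 < 991 → deficient

s(991) = 1 (deficient)


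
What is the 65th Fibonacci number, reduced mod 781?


F(k) mod 781 for k=1..65:
1, 1, 2, 3, 5, 8, 13, 21, 34, 55, 89, 144, 233, 377, 610, 206, 35, 241, 276, 517, 12, 529, 541, 289, 49, 338, 387, 725, 331, 275, 606, 100, 706, 25, 731, 756, 706, 681, 606, 506, 331, 56, 387, 443, 49, 492, 541, 252, 12, 264, 276, 540, 35, 575, 610, 404, 233, 637, 89, 726, 34, 760, 13, 773, 5
F(65) mod 781 = 5


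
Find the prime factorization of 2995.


2995 / 5 = 599
599 / 599 = 1
2995 = 5 × 599


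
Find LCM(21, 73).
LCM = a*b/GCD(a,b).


GCD(21, 73) = 1
LCM = 21*73/1 = 1533/1 = 1533

LCM = 1533


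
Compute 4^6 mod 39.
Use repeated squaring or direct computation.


4^1 mod 39 = 4
4^2 mod 39 = 16
4^3 mod 39 = 25
4^4 mod 39 = 22
4^5 mod 39 = 10
4^6 mod 39 = 1


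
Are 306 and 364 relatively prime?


Euclidean algorithm:
364 = 1 * 306 + 58
306 = 5 * 58 + 16
58 = 3 * 16 + 10
16 = 1 * 10 + 6
10 = 1 * 6 + 4
6 = 1 * 4 + 2
4 = 2 * 2 + 0
GCD(306, 364) = 2

No, not coprime (GCD = 2)


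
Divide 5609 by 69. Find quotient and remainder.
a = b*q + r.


5609 = 69 * 81 + 20
Check: 5589 + 20 = 5609

q = 81, r = 20


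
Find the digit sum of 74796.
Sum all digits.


7 + 4 + 7 + 9 + 6 = 33


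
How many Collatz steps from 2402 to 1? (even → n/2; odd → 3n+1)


2402 → 1201 → 3604 → 1802 → 901 → 2704 → 1352 → 676 → 338 → 169 → 508 → 254 → 127 → 382 → 191 → 574 → 287 → 862 → 431 → 1294 → 647 → 1942 → 971 → 2914 → 1457 → 4372 → 2186 → 1093 → 3280 → 1640 → 820 → 410 → 205 → 616 → 308 → 154 → 77 → 232 → 116 → 58 → 29 → 88 → 44 → 22 → 11 → 34 → 17 → 52 → 26 → 13 → 40 → 20 → 10 → 5 → 16 → 8 → 4 → 2 → 1
Total steps = 58

58 steps


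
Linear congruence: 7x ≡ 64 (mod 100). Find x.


GCD(7, 100) = 1, unique solution
a^(-1) mod 100 = 43
x = 43 * 64 mod 100 = 52

x ≡ 52 (mod 100)


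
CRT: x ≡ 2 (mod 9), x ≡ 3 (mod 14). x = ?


M = 9*14 = 126
M1 = M/9 = 14, M2 = M/14 = 9
M1^(-1) mod 9 = 2, M2^(-1) mod 14 = 11
x = 2*14*2 + 3*9*11 = 353
353 mod 126 = 101
Check: 101 mod 9 = 2 ✓, 101 mod 14 = 3 ✓

x ≡ 101 (mod 126)


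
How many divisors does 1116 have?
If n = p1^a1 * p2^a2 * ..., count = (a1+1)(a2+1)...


1116 = 2^2 × 3^2 × 31^1
d(1116) = (2+1) × (2+1) × (1+1) = 18

18 divisors


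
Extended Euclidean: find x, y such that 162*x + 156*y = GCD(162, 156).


Tabular extended Euclidean (each row: r = 162*s + 156*t):
r=162, s=1, t=0
r=156, s=0, t=1
q=1: r=6, s=1, t=-1   [162*(1) + 156*(-1) = 6]
q=26: r=0, s=-26, t=27   [162*(-26) + 156*(27) = 0]
GCD = 6; from the row with r=6: x=1, y=-1
Check: 162*(1) + 156*(-1) = 162 - 156 = 6

GCD = 6, x = 1, y = -1


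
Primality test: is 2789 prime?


Check divisors up to sqrt(2789) = 52.8110
No divisors found.
2789 is prime.

Yes, 2789 is prime


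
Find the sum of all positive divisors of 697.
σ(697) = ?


Divisors of 697: 1, 17, 41, 697
Sum = 1 + 17 + 41 + 697 = 756

σ(697) = 756


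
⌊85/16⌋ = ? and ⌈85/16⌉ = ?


85/16 = 5.3125
floor = 5
ceil = 6

floor = 5, ceil = 6


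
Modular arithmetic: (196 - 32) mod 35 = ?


196 - 32 = 164
164 mod 35 = 24


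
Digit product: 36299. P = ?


3 × 6 × 2 × 9 × 9 = 2916


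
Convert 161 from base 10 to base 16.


161 (base 10) = 161 (decimal)
161 (decimal) = A1 (base 16)


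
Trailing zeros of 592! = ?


floor(592/5) = 118
floor(592/25) = 23
floor(592/125) = 4
Total = 145

145 trailing zeros


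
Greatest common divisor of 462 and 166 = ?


462 = 2 * 166 + 130
166 = 1 * 130 + 36
130 = 3 * 36 + 22
36 = 1 * 22 + 14
22 = 1 * 14 + 8
14 = 1 * 8 + 6
8 = 1 * 6 + 2
6 = 3 * 2 + 0
GCD = 2


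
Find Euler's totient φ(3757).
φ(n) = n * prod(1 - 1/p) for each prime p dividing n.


3757 = 13 × 17^2
Prime factors: 13, 17
φ(3757) = 3757 × (1-1/13) × (1-1/17)
= 3757 × 12/13 × 16/17 = 3264

φ(3757) = 3264


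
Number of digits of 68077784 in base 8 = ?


68077784 in base 8 = 403544330
Number of digits = 9

9 digits (base 8)


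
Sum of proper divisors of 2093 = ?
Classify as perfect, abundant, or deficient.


Proper divisors: 1, 7, 13, 23, 91, 161, 299
Sum = 1 + 7 + 13 + 23 + 91 + 161 + 299 = 595
595 < 2093 → deficient

s(2093) = 595 (deficient)


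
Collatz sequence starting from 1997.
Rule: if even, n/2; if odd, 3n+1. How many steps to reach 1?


1997 → 5992 → 2996 → 1498 → 749 → 2248 → 1124 → 562 → 281 → 844 → 422 → 211 → 634 → 317 → 952 → 476 → 238 → 119 → 358 → 179 → 538 → 269 → 808 → 404 → 202 → 101 → 304 → 152 → 76 → 38 → 19 → 58 → 29 → 88 → 44 → 22 → 11 → 34 → 17 → 52 → 26 → 13 → 40 → 20 → 10 → 5 → 16 → 8 → 4 → 2 → 1
Total steps = 50

50 steps


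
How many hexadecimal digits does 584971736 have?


584971736 in base 16 = 22DDF5D8
Number of digits = 8

8 digits (base 16)


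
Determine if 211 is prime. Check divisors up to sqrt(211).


Check divisors up to sqrt(211) = 14.5258
No divisors found.
211 is prime.

Yes, 211 is prime


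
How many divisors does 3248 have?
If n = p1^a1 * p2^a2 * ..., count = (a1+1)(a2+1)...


3248 = 2^4 × 7^1 × 29^1
d(3248) = (4+1) × (1+1) × (1+1) = 20

20 divisors


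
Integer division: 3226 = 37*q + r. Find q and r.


3226 = 37 * 87 + 7
Check: 3219 + 7 = 3226

q = 87, r = 7


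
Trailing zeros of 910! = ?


floor(910/5) = 182
floor(910/25) = 36
floor(910/125) = 7
floor(910/625) = 1
Total = 226

226 trailing zeros


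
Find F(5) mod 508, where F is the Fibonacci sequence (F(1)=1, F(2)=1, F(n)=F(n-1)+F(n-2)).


F(k) mod 508 for k=1..5:
1, 1, 2, 3, 5
F(5) mod 508 = 5


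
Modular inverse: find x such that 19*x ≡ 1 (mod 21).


Use the extended Euclidean algorithm on (21, 19); each row r = 21*s + 19*t:
r=21, s=1, t=0
r=19, s=0, t=1
q=1: r=2, s=1, t=-1   [21*(1) + 19*(-1) = 2]
q=9: r=1, s=-9, t=10   [21*(-9) + 19*(10) = 1]
q=2: r=0, s=19, t=-21   [21*(19) + 19*(-21) = 0]
GCD = 1 with t = 10, so 19*(10) ≡ 1 (mod 21)
Inverse = 10 mod 21 = 10
Check: 19 * 10 = 190 ≡ 1 (mod 21)

19^(-1) ≡ 10 (mod 21)


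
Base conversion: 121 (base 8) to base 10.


121 (base 8) = 81 (decimal)
81 (decimal) = 81 (base 10)


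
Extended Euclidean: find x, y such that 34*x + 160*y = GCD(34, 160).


Tabular extended Euclidean (each row: r = 34*s + 160*t):
r=34, s=1, t=0
r=160, s=0, t=1
q=0: r=34, s=1, t=0   [34*(1) + 160*(0) = 34]
q=4: r=24, s=-4, t=1   [34*(-4) + 160*(1) = 24]
q=1: r=10, s=5, t=-1   [34*(5) + 160*(-1) = 10]
q=2: r=4, s=-14, t=3   [34*(-14) + 160*(3) = 4]
q=2: r=2, s=33, t=-7   [34*(33) + 160*(-7) = 2]
q=2: r=0, s=-80, t=17   [34*(-80) + 160*(17) = 0]
GCD = 2; from the row with r=2: x=33, y=-7
Check: 34*(33) + 160*(-7) = 1122 - 1120 = 2

GCD = 2, x = 33, y = -7


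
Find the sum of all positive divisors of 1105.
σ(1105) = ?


Divisors of 1105: 1, 5, 13, 17, 65, 85, 221, 1105
Sum = 1 + 5 + 13 + 17 + 65 + 85 + 221 + 1105 = 1512

σ(1105) = 1512


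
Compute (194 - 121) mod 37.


194 - 121 = 73
73 mod 37 = 36


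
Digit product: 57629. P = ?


5 × 7 × 6 × 2 × 9 = 3780


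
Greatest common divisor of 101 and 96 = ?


101 = 1 * 96 + 5
96 = 19 * 5 + 1
5 = 5 * 1 + 0
GCD = 1


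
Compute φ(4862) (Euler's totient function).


4862 = 2 × 11 × 13 × 17
Prime factors: 2, 11, 13, 17
φ(4862) = 4862 × (1-1/2) × (1-1/11) × (1-1/13) × (1-1/17)
= 4862 × 1/2 × 10/11 × 12/13 × 16/17 = 1920

φ(4862) = 1920


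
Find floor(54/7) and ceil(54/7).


54/7 = 7.7143
floor = 7
ceil = 8

floor = 7, ceil = 8


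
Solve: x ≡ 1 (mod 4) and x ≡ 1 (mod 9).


M = 4*9 = 36
M1 = M/4 = 9, M2 = M/9 = 4
M1^(-1) mod 4 = 1, M2^(-1) mod 9 = 7
x = 1*9*1 + 1*4*7 = 37
37 mod 36 = 1
Check: 1 mod 4 = 1 ✓, 1 mod 9 = 1 ✓

x ≡ 1 (mod 36)


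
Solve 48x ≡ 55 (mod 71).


GCD(48, 71) = 1, unique solution
a^(-1) mod 71 = 37
x = 37 * 55 mod 71 = 47

x ≡ 47 (mod 71)


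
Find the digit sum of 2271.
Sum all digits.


2 + 2 + 7 + 1 = 12


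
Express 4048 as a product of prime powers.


4048 / 2 = 2024
2024 / 2 = 1012
1012 / 2 = 506
506 / 2 = 253
253 / 11 = 23
23 / 23 = 1
4048 = 2^4 × 11 × 23


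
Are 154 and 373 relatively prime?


Euclidean algorithm:
373 = 2 * 154 + 65
154 = 2 * 65 + 24
65 = 2 * 24 + 17
24 = 1 * 17 + 7
17 = 2 * 7 + 3
7 = 2 * 3 + 1
3 = 3 * 1 + 0
GCD(154, 373) = 1

Yes, coprime (GCD = 1)


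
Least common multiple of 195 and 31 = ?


GCD(195, 31) = 1
LCM = 195*31/1 = 6045/1 = 6045

LCM = 6045


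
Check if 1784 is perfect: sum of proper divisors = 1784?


Proper divisors of 1784: 1, 2, 4, 8, 223, 446, 892
Sum = 1 + 2 + 4 + 8 + 223 + 446 + 892 = 1576

No, 1784 is not perfect (1576 ≠ 1784)


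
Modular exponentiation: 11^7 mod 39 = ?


11^1 mod 39 = 11
11^2 mod 39 = 4
11^3 mod 39 = 5
11^4 mod 39 = 16
11^5 mod 39 = 20
11^6 mod 39 = 25
11^7 mod 39 = 2


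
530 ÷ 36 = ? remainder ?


530 = 36 * 14 + 26
Check: 504 + 26 = 530

q = 14, r = 26


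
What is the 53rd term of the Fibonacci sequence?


Sequence: 1, 1, 2, 3, 5, 8, 13, 21, 34, 55, 89, 144, 233, 377, 610, 987, 1597, 2584, 4181, 6765, 10946, 17711, 28657, 46368, 75025, 121393, 196418, 317811, 514229, 832040, 1346269, 2178309, 3524578, 5702887, 9227465, 14930352, 24157817, 39088169, 63245986, 102334155, 165580141, 267914296, 433494437, 701408733, 1134903170, 1836311903, 2971215073, 4807526976, 7778742049, 12586269025, 20365011074, 32951280099, 53316291173
F(53) = 53316291173


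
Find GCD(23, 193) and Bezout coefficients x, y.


Tabular extended Euclidean (each row: r = 23*s + 193*t):
r=23, s=1, t=0
r=193, s=0, t=1
q=0: r=23, s=1, t=0   [23*(1) + 193*(0) = 23]
q=8: r=9, s=-8, t=1   [23*(-8) + 193*(1) = 9]
q=2: r=5, s=17, t=-2   [23*(17) + 193*(-2) = 5]
q=1: r=4, s=-25, t=3   [23*(-25) + 193*(3) = 4]
q=1: r=1, s=42, t=-5   [23*(42) + 193*(-5) = 1]
q=4: r=0, s=-193, t=23   [23*(-193) + 193*(23) = 0]
GCD = 1; from the row with r=1: x=42, y=-5
Check: 23*(42) + 193*(-5) = 966 - 965 = 1

GCD = 1, x = 42, y = -5


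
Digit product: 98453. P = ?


9 × 8 × 4 × 5 × 3 = 4320


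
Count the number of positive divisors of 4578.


4578 = 2^1 × 3^1 × 7^1 × 109^1
d(4578) = (1+1) × (1+1) × (1+1) × (1+1) = 16

16 divisors


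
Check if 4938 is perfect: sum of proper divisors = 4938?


Proper divisors of 4938: 1, 2, 3, 6, 823, 1646, 2469
Sum = 1 + 2 + 3 + 6 + 823 + 1646 + 2469 = 4950

No, 4938 is not perfect (4950 ≠ 4938)


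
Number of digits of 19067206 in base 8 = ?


19067206 in base 8 = 110570506
Number of digits = 9

9 digits (base 8)


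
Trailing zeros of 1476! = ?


floor(1476/5) = 295
floor(1476/25) = 59
floor(1476/125) = 11
floor(1476/625) = 2
Total = 367

367 trailing zeros


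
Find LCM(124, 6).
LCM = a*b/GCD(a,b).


GCD(124, 6) = 2
LCM = 124*6/2 = 744/2 = 372

LCM = 372


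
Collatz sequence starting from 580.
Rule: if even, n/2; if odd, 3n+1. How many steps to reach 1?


580 → 290 → 145 → 436 → 218 → 109 → 328 → 164 → 82 → 41 → 124 → 62 → 31 → 94 → 47 → 142 → 71 → 214 → 107 → 322 → 161 → 484 → 242 → 121 → 364 → 182 → 91 → 274 → 137 → 412 → 206 → 103 → 310 → 155 → 466 → 233 → 700 → 350 → 175 → 526 → 263 → 790 → 395 → 1186 → 593 → 1780 → 890 → 445 → 1336 → 668 → 334 → 167 → 502 → 251 → 754 → 377 → 1132 → 566 → 283 → 850 → 425 → 1276 → 638 → 319 → 958 → 479 → 1438 → 719 → 2158 → 1079 → 3238 → 1619 → 4858 → 2429 → 7288 → 3644 → 1822 → 911 → 2734 → 1367 → 4102 → 2051 → 6154 → 3077 → 9232 → 4616 → 2308 → 1154 → 577 → 1732 → 866 → 433 → 1300 → 650 → 325 → 976 → 488 → 244 → 122 → 61 → 184 → 92 → 46 → 23 → 70 → 35 → 106 → 53 → 160 → 80 → 40 → 20 → 10 → 5 → 16 → 8 → 4 → 2 → 1
Total steps = 118

118 steps


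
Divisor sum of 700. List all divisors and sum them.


Divisors of 700: 1, 2, 4, 5, 7, 10, 14, 20, 25, 28, 35, 50, 70, 100, 140, 175, 350, 700
Sum = 1 + 2 + 4 + 5 + 7 + 10 + 14 + 20 + 25 + 28 + 35 + 50 + 70 + 100 + 140 + 175 + 350 + 700 = 1736

σ(700) = 1736


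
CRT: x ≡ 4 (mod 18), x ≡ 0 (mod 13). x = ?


M = 18*13 = 234
M1 = M/18 = 13, M2 = M/13 = 18
M1^(-1) mod 18 = 7, M2^(-1) mod 13 = 8
x = 4*13*7 + 0*18*8 = 364
364 mod 234 = 130
Check: 130 mod 18 = 4 ✓, 130 mod 13 = 0 ✓

x ≡ 130 (mod 234)


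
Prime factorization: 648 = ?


648 / 2 = 324
324 / 2 = 162
162 / 2 = 81
81 / 3 = 27
27 / 3 = 9
9 / 3 = 3
3 / 3 = 1
648 = 2^3 × 3^4


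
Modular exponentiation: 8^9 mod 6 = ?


8^1 mod 6 = 2
8^2 mod 6 = 4
8^3 mod 6 = 2
8^4 mod 6 = 4
8^5 mod 6 = 2
8^6 mod 6 = 4
8^7 mod 6 = 2
8^8 mod 6 = 4
8^9 mod 6 = 2


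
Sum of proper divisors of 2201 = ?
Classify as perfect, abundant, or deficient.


Proper divisors: 1, 31, 71
Sum = 1 + 31 + 71 = 103
103 < 2201 → deficient

s(2201) = 103 (deficient)


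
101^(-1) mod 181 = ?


Use the extended Euclidean algorithm on (181, 101); each row r = 181*s + 101*t:
r=181, s=1, t=0
r=101, s=0, t=1
q=1: r=80, s=1, t=-1   [181*(1) + 101*(-1) = 80]
q=1: r=21, s=-1, t=2   [181*(-1) + 101*(2) = 21]
q=3: r=17, s=4, t=-7   [181*(4) + 101*(-7) = 17]
q=1: r=4, s=-5, t=9   [181*(-5) + 101*(9) = 4]
q=4: r=1, s=24, t=-43   [181*(24) + 101*(-43) = 1]
q=4: r=0, s=-101, t=181   [181*(-101) + 101*(181) = 0]
GCD = 1 with t = -43, so 101*(-43) ≡ 1 (mod 181)
Inverse = -43 mod 181 = 138
Check: 101 * 138 = 13938 ≡ 1 (mod 181)

101^(-1) ≡ 138 (mod 181)


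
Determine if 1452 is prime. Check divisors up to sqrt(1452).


1452 / 2 = 726 (exact division)
1452 is NOT prime.

No, 1452 is not prime


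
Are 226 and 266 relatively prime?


Euclidean algorithm:
266 = 1 * 226 + 40
226 = 5 * 40 + 26
40 = 1 * 26 + 14
26 = 1 * 14 + 12
14 = 1 * 12 + 2
12 = 6 * 2 + 0
GCD(226, 266) = 2

No, not coprime (GCD = 2)


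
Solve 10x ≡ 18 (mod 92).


GCD(10, 92) = 2 divides 18
Divide: 5x ≡ 9 (mod 46)
x ≡ 11 (mod 46)


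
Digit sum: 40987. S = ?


4 + 0 + 9 + 8 + 7 = 28


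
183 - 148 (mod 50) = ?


183 - 148 = 35
35 mod 50 = 35


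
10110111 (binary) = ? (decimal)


10110111 (base 2) = 183 (decimal)
183 (decimal) = 183 (base 10)


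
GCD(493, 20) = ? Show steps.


493 = 24 * 20 + 13
20 = 1 * 13 + 7
13 = 1 * 7 + 6
7 = 1 * 6 + 1
6 = 6 * 1 + 0
GCD = 1


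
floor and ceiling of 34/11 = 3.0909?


34/11 = 3.0909
floor = 3
ceil = 4

floor = 3, ceil = 4


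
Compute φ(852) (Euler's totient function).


852 = 2^2 × 3 × 71
Prime factors: 2, 3, 71
φ(852) = 852 × (1-1/2) × (1-1/3) × (1-1/71)
= 852 × 1/2 × 2/3 × 70/71 = 280

φ(852) = 280


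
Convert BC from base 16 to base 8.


BC (base 16) = 188 (decimal)
188 (decimal) = 274 (base 8)


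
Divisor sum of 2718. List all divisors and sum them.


Divisors of 2718: 1, 2, 3, 6, 9, 18, 151, 302, 453, 906, 1359, 2718
Sum = 1 + 2 + 3 + 6 + 9 + 18 + 151 + 302 + 453 + 906 + 1359 + 2718 = 5928

σ(2718) = 5928


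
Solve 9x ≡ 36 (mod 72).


GCD(9, 72) = 9 divides 36
Divide: 1x ≡ 4 (mod 8)
x ≡ 4 (mod 8)


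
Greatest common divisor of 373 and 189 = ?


373 = 1 * 189 + 184
189 = 1 * 184 + 5
184 = 36 * 5 + 4
5 = 1 * 4 + 1
4 = 4 * 1 + 0
GCD = 1


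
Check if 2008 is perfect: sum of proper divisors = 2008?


Proper divisors of 2008: 1, 2, 4, 8, 251, 502, 1004
Sum = 1 + 2 + 4 + 8 + 251 + 502 + 1004 = 1772

No, 2008 is not perfect (1772 ≠ 2008)


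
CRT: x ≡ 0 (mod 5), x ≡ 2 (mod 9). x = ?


M = 5*9 = 45
M1 = M/5 = 9, M2 = M/9 = 5
M1^(-1) mod 5 = 4, M2^(-1) mod 9 = 2
x = 0*9*4 + 2*5*2 = 20
20 mod 45 = 20
Check: 20 mod 5 = 0 ✓, 20 mod 9 = 2 ✓

x ≡ 20 (mod 45)


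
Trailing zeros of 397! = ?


floor(397/5) = 79
floor(397/25) = 15
floor(397/125) = 3
Total = 97

97 trailing zeros


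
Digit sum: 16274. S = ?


1 + 6 + 2 + 7 + 4 = 20


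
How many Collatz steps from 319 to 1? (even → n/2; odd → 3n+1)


319 → 958 → 479 → 1438 → 719 → 2158 → 1079 → 3238 → 1619 → 4858 → 2429 → 7288 → 3644 → 1822 → 911 → 2734 → 1367 → 4102 → 2051 → 6154 → 3077 → 9232 → 4616 → 2308 → 1154 → 577 → 1732 → 866 → 433 → 1300 → 650 → 325 → 976 → 488 → 244 → 122 → 61 → 184 → 92 → 46 → 23 → 70 → 35 → 106 → 53 → 160 → 80 → 40 → 20 → 10 → 5 → 16 → 8 → 4 → 2 → 1
Total steps = 55

55 steps


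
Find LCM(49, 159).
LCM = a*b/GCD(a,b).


GCD(49, 159) = 1
LCM = 49*159/1 = 7791/1 = 7791

LCM = 7791


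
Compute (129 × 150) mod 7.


129 × 150 = 19350
19350 mod 7 = 2


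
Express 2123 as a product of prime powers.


2123 / 11 = 193
193 / 193 = 1
2123 = 11 × 193


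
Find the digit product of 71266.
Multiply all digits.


7 × 1 × 2 × 6 × 6 = 504


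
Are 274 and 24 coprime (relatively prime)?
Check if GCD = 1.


Euclidean algorithm:
274 = 11 * 24 + 10
24 = 2 * 10 + 4
10 = 2 * 4 + 2
4 = 2 * 2 + 0
GCD(274, 24) = 2

No, not coprime (GCD = 2)


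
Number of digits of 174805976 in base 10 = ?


174805976 has 9 digits in base 10
floor(log10(174805976)) + 1 = floor(8.2426) + 1 = 9

9 digits (base 10)


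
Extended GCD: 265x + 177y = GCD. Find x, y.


Tabular extended Euclidean (each row: r = 265*s + 177*t):
r=265, s=1, t=0
r=177, s=0, t=1
q=1: r=88, s=1, t=-1   [265*(1) + 177*(-1) = 88]
q=2: r=1, s=-2, t=3   [265*(-2) + 177*(3) = 1]
q=88: r=0, s=177, t=-265   [265*(177) + 177*(-265) = 0]
GCD = 1; from the row with r=1: x=-2, y=3
Check: 265*(-2) + 177*(3) = -530 + 531 = 1

GCD = 1, x = -2, y = 3


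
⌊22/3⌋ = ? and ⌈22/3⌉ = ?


22/3 = 7.3333
floor = 7
ceil = 8

floor = 7, ceil = 8


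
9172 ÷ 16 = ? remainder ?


9172 = 16 * 573 + 4
Check: 9168 + 4 = 9172

q = 573, r = 4


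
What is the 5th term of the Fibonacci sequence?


Sequence: 1, 1, 2, 3, 5
F(5) = 5


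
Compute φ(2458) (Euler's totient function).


2458 = 2 × 1229
Prime factors: 2, 1229
φ(2458) = 2458 × (1-1/2) × (1-1/1229)
= 2458 × 1/2 × 1228/1229 = 1228

φ(2458) = 1228


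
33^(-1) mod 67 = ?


Use the extended Euclidean algorithm on (67, 33); each row r = 67*s + 33*t:
r=67, s=1, t=0
r=33, s=0, t=1
q=2: r=1, s=1, t=-2   [67*(1) + 33*(-2) = 1]
q=33: r=0, s=-33, t=67   [67*(-33) + 33*(67) = 0]
GCD = 1 with t = -2, so 33*(-2) ≡ 1 (mod 67)
Inverse = -2 mod 67 = 65
Check: 33 * 65 = 2145 ≡ 1 (mod 67)

33^(-1) ≡ 65 (mod 67)


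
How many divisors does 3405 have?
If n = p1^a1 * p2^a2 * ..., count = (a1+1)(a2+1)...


3405 = 3^1 × 5^1 × 227^1
d(3405) = (1+1) × (1+1) × (1+1) = 8

8 divisors


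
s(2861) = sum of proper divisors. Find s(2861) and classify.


Proper divisors: 1
Sum = 1 = 1
1 < 2861 → deficient

s(2861) = 1 (deficient)


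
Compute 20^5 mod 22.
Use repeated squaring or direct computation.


20^1 mod 22 = 20
20^2 mod 22 = 4
20^3 mod 22 = 14
20^4 mod 22 = 16
20^5 mod 22 = 12


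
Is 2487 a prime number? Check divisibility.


2487 / 3 = 829 (exact division)
2487 is NOT prime.

No, 2487 is not prime


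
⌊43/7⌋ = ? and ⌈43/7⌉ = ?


43/7 = 6.1429
floor = 6
ceil = 7

floor = 6, ceil = 7


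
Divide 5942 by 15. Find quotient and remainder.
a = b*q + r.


5942 = 15 * 396 + 2
Check: 5940 + 2 = 5942

q = 396, r = 2


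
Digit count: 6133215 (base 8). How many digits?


6133215 in base 8 = 27312737
Number of digits = 8

8 digits (base 8)


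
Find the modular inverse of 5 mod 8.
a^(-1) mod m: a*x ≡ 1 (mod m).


Use the extended Euclidean algorithm on (8, 5); each row r = 8*s + 5*t:
r=8, s=1, t=0
r=5, s=0, t=1
q=1: r=3, s=1, t=-1   [8*(1) + 5*(-1) = 3]
q=1: r=2, s=-1, t=2   [8*(-1) + 5*(2) = 2]
q=1: r=1, s=2, t=-3   [8*(2) + 5*(-3) = 1]
q=2: r=0, s=-5, t=8   [8*(-5) + 5*(8) = 0]
GCD = 1 with t = -3, so 5*(-3) ≡ 1 (mod 8)
Inverse = -3 mod 8 = 5
Check: 5 * 5 = 25 ≡ 1 (mod 8)

5^(-1) ≡ 5 (mod 8)


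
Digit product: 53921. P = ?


5 × 3 × 9 × 2 × 1 = 270


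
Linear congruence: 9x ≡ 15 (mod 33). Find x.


GCD(9, 33) = 3 divides 15
Divide: 3x ≡ 5 (mod 11)
x ≡ 9 (mod 11)


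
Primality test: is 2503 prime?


Check divisors up to sqrt(2503) = 50.0300
No divisors found.
2503 is prime.

Yes, 2503 is prime


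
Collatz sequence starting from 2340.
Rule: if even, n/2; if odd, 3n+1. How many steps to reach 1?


2340 → 1170 → 585 → 1756 → 878 → 439 → 1318 → 659 → 1978 → 989 → 2968 → 1484 → 742 → 371 → 1114 → 557 → 1672 → 836 → 418 → 209 → 628 → 314 → 157 → 472 → 236 → 118 → 59 → 178 → 89 → 268 → 134 → 67 → 202 → 101 → 304 → 152 → 76 → 38 → 19 → 58 → 29 → 88 → 44 → 22 → 11 → 34 → 17 → 52 → 26 → 13 → 40 → 20 → 10 → 5 → 16 → 8 → 4 → 2 → 1
Total steps = 58

58 steps


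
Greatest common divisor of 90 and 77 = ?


90 = 1 * 77 + 13
77 = 5 * 13 + 12
13 = 1 * 12 + 1
12 = 12 * 1 + 0
GCD = 1


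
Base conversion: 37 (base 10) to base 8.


37 (base 10) = 37 (decimal)
37 (decimal) = 45 (base 8)


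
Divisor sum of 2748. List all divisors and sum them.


Divisors of 2748: 1, 2, 3, 4, 6, 12, 229, 458, 687, 916, 1374, 2748
Sum = 1 + 2 + 3 + 4 + 6 + 12 + 229 + 458 + 687 + 916 + 1374 + 2748 = 6440

σ(2748) = 6440


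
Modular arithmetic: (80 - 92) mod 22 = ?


80 - 92 = -12
-12 mod 22 = 10


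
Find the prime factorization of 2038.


2038 / 2 = 1019
1019 / 1019 = 1
2038 = 2 × 1019


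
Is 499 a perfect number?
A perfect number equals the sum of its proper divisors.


Proper divisors of 499: 1
Sum = 1 = 1

No, 499 is not perfect (1 ≠ 499)


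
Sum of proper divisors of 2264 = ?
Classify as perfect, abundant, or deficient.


Proper divisors: 1, 2, 4, 8, 283, 566, 1132
Sum = 1 + 2 + 4 + 8 + 283 + 566 + 1132 = 1996
1996 < 2264 → deficient

s(2264) = 1996 (deficient)


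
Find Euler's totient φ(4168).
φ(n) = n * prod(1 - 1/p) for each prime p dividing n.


4168 = 2^3 × 521
Prime factors: 2, 521
φ(4168) = 4168 × (1-1/2) × (1-1/521)
= 4168 × 1/2 × 520/521 = 2080

φ(4168) = 2080


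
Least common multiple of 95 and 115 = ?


GCD(95, 115) = 5
LCM = 95*115/5 = 10925/5 = 2185

LCM = 2185


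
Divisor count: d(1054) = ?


1054 = 2^1 × 17^1 × 31^1
d(1054) = (1+1) × (1+1) × (1+1) = 8

8 divisors


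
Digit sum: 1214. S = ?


1 + 2 + 1 + 4 = 8


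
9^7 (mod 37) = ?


9^1 mod 37 = 9
9^2 mod 37 = 7
9^3 mod 37 = 26
9^4 mod 37 = 12
9^5 mod 37 = 34
9^6 mod 37 = 10
9^7 mod 37 = 16


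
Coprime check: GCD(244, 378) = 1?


Euclidean algorithm:
378 = 1 * 244 + 134
244 = 1 * 134 + 110
134 = 1 * 110 + 24
110 = 4 * 24 + 14
24 = 1 * 14 + 10
14 = 1 * 10 + 4
10 = 2 * 4 + 2
4 = 2 * 2 + 0
GCD(244, 378) = 2

No, not coprime (GCD = 2)


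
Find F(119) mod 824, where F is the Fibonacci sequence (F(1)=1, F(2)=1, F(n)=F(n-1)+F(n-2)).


F(k) mod 824 for k=1..119:
1, 1, 2, 3, 5, 8, 13, 21, 34, 55, 89, 144, 233, 377, 610, 163, 773, 112, 61, 173, 234, 407, 641, 224, 41, 265, 306, 571, 53, 624, 677, 477, 330, 807, 313, 296, 609, 81, 690, 771, 637, 584, 397, 157, 554, 711, 441, 328, 769, 273, 218, 491, 709, 376, 261, 637, 74, 711, 785, 672, 633, 481, 290, 771, 237, 184, 421, 605, 202, 807, 185, 168, 353, 521, 50, 571, 621, 368, 165, 533, 698, 407, 281, 688, 145, 9, 154, 163, 317, 480, 797, 453, 426, 55, 481, 536, 193, 729, 98, 3, 101, 104, 205, 309, 514, 823, 513, 512, 201, 713, 90, 803, 69, 48, 117, 165, 282, 447, 729
F(119) mod 824 = 729


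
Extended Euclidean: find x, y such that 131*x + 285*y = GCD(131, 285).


Tabular extended Euclidean (each row: r = 131*s + 285*t):
r=131, s=1, t=0
r=285, s=0, t=1
q=0: r=131, s=1, t=0   [131*(1) + 285*(0) = 131]
q=2: r=23, s=-2, t=1   [131*(-2) + 285*(1) = 23]
q=5: r=16, s=11, t=-5   [131*(11) + 285*(-5) = 16]
q=1: r=7, s=-13, t=6   [131*(-13) + 285*(6) = 7]
q=2: r=2, s=37, t=-17   [131*(37) + 285*(-17) = 2]
q=3: r=1, s=-124, t=57   [131*(-124) + 285*(57) = 1]
q=2: r=0, s=285, t=-131   [131*(285) + 285*(-131) = 0]
GCD = 1; from the row with r=1: x=-124, y=57
Check: 131*(-124) + 285*(57) = -16244 + 16245 = 1

GCD = 1, x = -124, y = 57


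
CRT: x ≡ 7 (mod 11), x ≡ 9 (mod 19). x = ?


M = 11*19 = 209
M1 = M/11 = 19, M2 = M/19 = 11
M1^(-1) mod 11 = 7, M2^(-1) mod 19 = 7
x = 7*19*7 + 9*11*7 = 1624
1624 mod 209 = 161
Check: 161 mod 11 = 7 ✓, 161 mod 19 = 9 ✓

x ≡ 161 (mod 209)


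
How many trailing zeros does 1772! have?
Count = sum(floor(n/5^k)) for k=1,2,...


floor(1772/5) = 354
floor(1772/25) = 70
floor(1772/125) = 14
floor(1772/625) = 2
Total = 440

440 trailing zeros


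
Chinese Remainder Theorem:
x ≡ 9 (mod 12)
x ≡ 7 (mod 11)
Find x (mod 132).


M = 12*11 = 132
M1 = M/12 = 11, M2 = M/11 = 12
M1^(-1) mod 12 = 11, M2^(-1) mod 11 = 1
x = 9*11*11 + 7*12*1 = 1173
1173 mod 132 = 117
Check: 117 mod 12 = 9 ✓, 117 mod 11 = 7 ✓

x ≡ 117 (mod 132)


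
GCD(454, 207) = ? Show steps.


454 = 2 * 207 + 40
207 = 5 * 40 + 7
40 = 5 * 7 + 5
7 = 1 * 5 + 2
5 = 2 * 2 + 1
2 = 2 * 1 + 0
GCD = 1


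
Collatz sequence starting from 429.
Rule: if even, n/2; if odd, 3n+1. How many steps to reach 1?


429 → 1288 → 644 → 322 → 161 → 484 → 242 → 121 → 364 → 182 → 91 → 274 → 137 → 412 → 206 → 103 → 310 → 155 → 466 → 233 → 700 → 350 → 175 → 526 → 263 → 790 → 395 → 1186 → 593 → 1780 → 890 → 445 → 1336 → 668 → 334 → 167 → 502 → 251 → 754 → 377 → 1132 → 566 → 283 → 850 → 425 → 1276 → 638 → 319 → 958 → 479 → 1438 → 719 → 2158 → 1079 → 3238 → 1619 → 4858 → 2429 → 7288 → 3644 → 1822 → 911 → 2734 → 1367 → 4102 → 2051 → 6154 → 3077 → 9232 → 4616 → 2308 → 1154 → 577 → 1732 → 866 → 433 → 1300 → 650 → 325 → 976 → 488 → 244 → 122 → 61 → 184 → 92 → 46 → 23 → 70 → 35 → 106 → 53 → 160 → 80 → 40 → 20 → 10 → 5 → 16 → 8 → 4 → 2 → 1
Total steps = 102

102 steps


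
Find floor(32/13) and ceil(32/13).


32/13 = 2.4615
floor = 2
ceil = 3

floor = 2, ceil = 3


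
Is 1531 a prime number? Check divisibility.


Check divisors up to sqrt(1531) = 39.1280
No divisors found.
1531 is prime.

Yes, 1531 is prime


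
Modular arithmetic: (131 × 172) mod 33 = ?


131 × 172 = 22532
22532 mod 33 = 26


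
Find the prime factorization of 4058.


4058 / 2 = 2029
2029 / 2029 = 1
4058 = 2 × 2029


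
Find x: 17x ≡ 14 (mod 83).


GCD(17, 83) = 1, unique solution
a^(-1) mod 83 = 44
x = 44 * 14 mod 83 = 35

x ≡ 35 (mod 83)


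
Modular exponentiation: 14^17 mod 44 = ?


14^1 mod 44 = 14
14^2 mod 44 = 20
14^3 mod 44 = 16
14^4 mod 44 = 4
14^5 mod 44 = 12
14^6 mod 44 = 36
14^7 mod 44 = 20
14^8 mod 44 = 16
14^9 mod 44 = 4
14^10 mod 44 = 12
14^11 mod 44 = 36
14^12 mod 44 = 20
14^13 mod 44 = 16
14^14 mod 44 = 4
14^15 mod 44 = 12
14^16 mod 44 = 36
14^17 mod 44 = 20


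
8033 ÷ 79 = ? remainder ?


8033 = 79 * 101 + 54
Check: 7979 + 54 = 8033

q = 101, r = 54


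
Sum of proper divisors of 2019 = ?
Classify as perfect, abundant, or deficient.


Proper divisors: 1, 3, 673
Sum = 1 + 3 + 673 = 677
677 < 2019 → deficient

s(2019) = 677 (deficient)


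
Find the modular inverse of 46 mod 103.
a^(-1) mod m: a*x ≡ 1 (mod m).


Use the extended Euclidean algorithm on (103, 46); each row r = 103*s + 46*t:
r=103, s=1, t=0
r=46, s=0, t=1
q=2: r=11, s=1, t=-2   [103*(1) + 46*(-2) = 11]
q=4: r=2, s=-4, t=9   [103*(-4) + 46*(9) = 2]
q=5: r=1, s=21, t=-47   [103*(21) + 46*(-47) = 1]
q=2: r=0, s=-46, t=103   [103*(-46) + 46*(103) = 0]
GCD = 1 with t = -47, so 46*(-47) ≡ 1 (mod 103)
Inverse = -47 mod 103 = 56
Check: 46 * 56 = 2576 ≡ 1 (mod 103)

46^(-1) ≡ 56 (mod 103)
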